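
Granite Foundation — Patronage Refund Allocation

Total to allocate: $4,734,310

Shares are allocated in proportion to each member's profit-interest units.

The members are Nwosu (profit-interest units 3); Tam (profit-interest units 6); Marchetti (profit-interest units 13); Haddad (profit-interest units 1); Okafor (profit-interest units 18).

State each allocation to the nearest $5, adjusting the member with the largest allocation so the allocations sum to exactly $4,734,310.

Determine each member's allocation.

Nwosu: $346,415; Tam: $692,825; Marchetti: $1,501,125; Haddad: $115,470; Okafor: $2,078,475

Total profit-interest units = 41.
Unrounded shares: Nwosu 3/41 × $4,734,310 = 346,412.93; Tam 6/41 × $4,734,310 = 692,825.85; Marchetti 13/41 × $4,734,310 = 1,501,122.68; Haddad 1/41 × $4,734,310 = 115,470.98; Okafor 18/41 × $4,734,310 = 2,078,477.56.
At nearest $5: Nwosu $346,415; Tam $692,825; Marchetti $1,501,125; Haddad $115,470; Okafor $2,078,480. Sum = $4,734,315.
Difference $4,734,310 − $4,734,315 = −$5 applied to largest allocation (Okafor): Okafor becomes $2,078,475.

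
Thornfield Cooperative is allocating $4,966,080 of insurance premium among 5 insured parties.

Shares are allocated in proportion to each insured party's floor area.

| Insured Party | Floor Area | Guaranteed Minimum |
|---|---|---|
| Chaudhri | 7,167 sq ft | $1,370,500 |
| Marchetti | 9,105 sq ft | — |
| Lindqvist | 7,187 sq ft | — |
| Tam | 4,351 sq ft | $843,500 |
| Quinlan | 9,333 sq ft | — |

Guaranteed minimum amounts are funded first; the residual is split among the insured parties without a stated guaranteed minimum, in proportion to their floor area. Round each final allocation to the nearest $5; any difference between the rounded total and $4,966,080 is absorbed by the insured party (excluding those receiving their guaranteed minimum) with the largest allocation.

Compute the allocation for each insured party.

Minimums first: Chaudhri $1,370,500; Tam $843,500. Remaining pool $2,752,080.
Remaining pool split over remaining floor area 25,625: Marchetti 977,861.01 → $977,860; Lindqvist 771,871.18 → $771,870; Quinlan 1,002,347.81 → $1,002,350.

Chaudhri: $1,370,500; Marchetti: $977,860; Lindqvist: $771,870; Tam: $843,500; Quinlan: $1,002,350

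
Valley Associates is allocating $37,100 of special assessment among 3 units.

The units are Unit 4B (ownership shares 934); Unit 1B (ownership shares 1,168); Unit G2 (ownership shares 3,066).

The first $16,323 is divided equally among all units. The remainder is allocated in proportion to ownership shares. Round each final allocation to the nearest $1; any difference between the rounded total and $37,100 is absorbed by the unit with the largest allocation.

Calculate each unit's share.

Unit 4B: $9,196; Unit 1B: $10,137; Unit G2: $17,767

$16,323 shared equally gives $5,441 per unit.
Remainder $20,777 by ownership shares (total 5,168): Unit 4B 3,754.98 → $3,755; Unit 1B 4,695.73 → $4,696; Unit G2 12,326.29 → $12,326.
Totals: Unit 4B $5,441 + $3,755 = $9,196; Unit 1B $5,441 + $4,696 = $10,137; Unit G2 $5,441 + $12,326 = $17,767.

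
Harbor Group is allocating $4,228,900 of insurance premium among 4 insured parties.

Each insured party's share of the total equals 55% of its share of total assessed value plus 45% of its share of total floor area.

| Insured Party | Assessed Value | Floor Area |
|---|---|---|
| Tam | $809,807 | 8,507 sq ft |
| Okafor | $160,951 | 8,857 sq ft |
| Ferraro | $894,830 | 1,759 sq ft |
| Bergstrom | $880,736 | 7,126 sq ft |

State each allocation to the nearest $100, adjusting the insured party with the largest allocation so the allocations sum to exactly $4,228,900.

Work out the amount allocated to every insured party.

Tam: $1,302,600; Okafor: $778,400; Ferraro: $885,400; Bergstrom: $1,262,500

Assessed value total 2,746,324; floor area total 26,249.
Combined weights (55% assessed value + 45% floor area): Tam 0.3080; Okafor 0.1841; Ferraro 0.2094; Bergstrom 0.2985.
Unrounded shares: Tam 1,302,577.45; Okafor 778,427.82; Ferraro 885,366.66; Bergstrom 1,262,528.07.
At nearest $100: Tam $1,302,600; Okafor $778,400; Ferraro $885,400; Bergstrom $1,262,500. Sum = $4,228,900.
Rounded total matches; no reconciliation needed.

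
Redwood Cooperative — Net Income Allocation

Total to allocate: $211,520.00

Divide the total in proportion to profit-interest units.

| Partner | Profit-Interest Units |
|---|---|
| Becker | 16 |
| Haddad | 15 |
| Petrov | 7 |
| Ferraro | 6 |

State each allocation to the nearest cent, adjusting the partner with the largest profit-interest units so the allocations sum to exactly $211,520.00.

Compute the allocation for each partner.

Becker: $76,916.36 | Haddad: $72,109.09 | Petrov: $33,650.91 | Ferraro: $28,843.64

Sum of profit-interest units: 16 + 15 + 7 + 6 = 44.
Proportional shares: Becker 76,916.3636; Haddad 72,109.0909; Petrov 33,650.9091; Ferraro 28,843.6364.
After rounding (cent): Becker $76,916.36; Haddad $72,109.09; Petrov $33,650.91; Ferraro $28,843.64. Sum = $211,520.00.
Rounded total matches; no reconciliation needed.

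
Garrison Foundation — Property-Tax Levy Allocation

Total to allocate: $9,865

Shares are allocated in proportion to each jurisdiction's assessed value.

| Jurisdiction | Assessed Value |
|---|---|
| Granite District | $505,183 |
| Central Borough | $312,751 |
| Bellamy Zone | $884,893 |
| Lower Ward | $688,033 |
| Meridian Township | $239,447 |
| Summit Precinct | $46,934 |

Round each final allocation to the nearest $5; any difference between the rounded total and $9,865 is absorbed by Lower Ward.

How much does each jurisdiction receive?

Assessed value total: 2,677,241.
Raw shares: Granite District 505,183/2,677,241 × $9,865 = 1,861.48; Central Borough 312,751/2,677,241 × $9,865 = 1,152.41; Bellamy Zone 884,893/2,677,241 × $9,865 = 3,260.62; Lower Ward 688,033/2,677,241 × $9,865 = 2,535.24; Meridian Township 239,447/2,677,241 × $9,865 = 882.31; Summit Precinct 46,934/2,677,241 × $9,865 = 172.94.
After rounding ($5): Granite District $1,860; Central Borough $1,150; Bellamy Zone $3,260; Lower Ward $2,535; Meridian Township $880; Summit Precinct $175. Sum = $9,860.
Difference $9,865 − $9,860 = +$5 applied to Lower Ward: Lower Ward becomes $2,540.

Granite District: $1,860 · Central Borough: $1,150 · Bellamy Zone: $3,260 · Lower Ward: $2,540 · Meridian Township: $880 · Summit Precinct: $175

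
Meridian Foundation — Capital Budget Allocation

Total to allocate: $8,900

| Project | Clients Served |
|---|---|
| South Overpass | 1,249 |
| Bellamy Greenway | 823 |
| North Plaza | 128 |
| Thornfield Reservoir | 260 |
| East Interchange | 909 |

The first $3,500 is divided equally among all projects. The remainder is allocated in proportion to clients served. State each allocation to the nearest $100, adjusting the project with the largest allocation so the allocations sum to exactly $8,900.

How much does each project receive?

South Overpass: $2,700; Bellamy Greenway: $2,000; North Plaza: $900; Thornfield Reservoir: $1,100; East Interchange: $2,200

First tranche $3,500 split equally: $700 each.
Remainder $5,400 by clients served (total 3,369): South Overpass 2,001.96 → $2,000; Bellamy Greenway 1,319.15 → $1,300; North Plaza 205.16 → $200; Thornfield Reservoir 416.74 → $400; East Interchange 1,456.99 → $1,500.
Totals: South Overpass $700 + $2,000 = $2,700; Bellamy Greenway $700 + $1,300 = $2,000; North Plaza $700 + $200 = $900; Thornfield Reservoir $700 + $400 = $1,100; East Interchange $700 + $1,500 = $2,200.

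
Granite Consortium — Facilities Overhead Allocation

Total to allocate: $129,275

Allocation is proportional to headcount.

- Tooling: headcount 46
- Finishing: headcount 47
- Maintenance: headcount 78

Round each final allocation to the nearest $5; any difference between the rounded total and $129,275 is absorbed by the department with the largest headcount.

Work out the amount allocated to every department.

Tooling: $34,775 | Finishing: $35,530 | Maintenance: $58,970

Headcount total: 46 + 47 + 78 = 171.
Unrounded shares: Tooling 34,775.73; Finishing 35,531.73; Maintenance 58,967.54.
At nearest $5: Tooling $34,775; Finishing $35,530; Maintenance $58,970. Sum = $129,275.
No rounding difference to absorb.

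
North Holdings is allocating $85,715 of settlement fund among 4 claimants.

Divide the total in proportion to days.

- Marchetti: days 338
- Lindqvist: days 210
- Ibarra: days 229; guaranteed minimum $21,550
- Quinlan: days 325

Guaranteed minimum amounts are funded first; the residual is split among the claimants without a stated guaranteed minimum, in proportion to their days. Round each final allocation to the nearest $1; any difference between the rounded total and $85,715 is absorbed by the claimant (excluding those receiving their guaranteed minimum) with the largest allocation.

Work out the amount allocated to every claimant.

Marchetti: $24,843; Lindqvist: $15,435; Ibarra: $21,550; Quinlan: $23,887

Guaranteed amounts: Ibarra $21,550. Residual $64,165.
Residual split over remaining days 873: Marchetti 24,842.81 → $24,843; Lindqvist 15,434.88 → $15,435; Quinlan 23,887.31 → $23,887.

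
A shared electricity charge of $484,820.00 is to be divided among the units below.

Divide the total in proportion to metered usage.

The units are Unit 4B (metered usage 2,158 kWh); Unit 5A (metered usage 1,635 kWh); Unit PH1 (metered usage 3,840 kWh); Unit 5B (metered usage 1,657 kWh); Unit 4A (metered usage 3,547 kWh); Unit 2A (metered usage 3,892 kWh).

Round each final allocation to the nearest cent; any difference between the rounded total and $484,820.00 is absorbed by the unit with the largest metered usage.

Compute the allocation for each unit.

Sum of metered usage: 2,158 + 1,635 + 3,840 + 1,657 + 3,547 + 3,892 = 16,729.
Unrounded shares: Unit 4B 62,540.5918; Unit 5A 47,383.6272; Unit PH1 111,286.3172; Unit 5B 48,021.2051; Unit 4A 102,794.9393; Unit 2A 112,793.3194.
At nearest cent: Unit 4B $62,540.59; Unit 5A $47,383.63; Unit PH1 $111,286.32; Unit 5B $48,021.21; Unit 4A $102,794.94; Unit 2A $112,793.32. Sum = $484,820.01.
Difference $484,820.00 − $484,820.01 = −$0.01 applied to largest metered usage (Unit 2A): Unit 2A becomes $112,793.31.

Unit 4B: $62,540.59 · Unit 5A: $47,383.63 · Unit PH1: $111,286.32 · Unit 5B: $48,021.21 · Unit 4A: $102,794.94 · Unit 2A: $112,793.31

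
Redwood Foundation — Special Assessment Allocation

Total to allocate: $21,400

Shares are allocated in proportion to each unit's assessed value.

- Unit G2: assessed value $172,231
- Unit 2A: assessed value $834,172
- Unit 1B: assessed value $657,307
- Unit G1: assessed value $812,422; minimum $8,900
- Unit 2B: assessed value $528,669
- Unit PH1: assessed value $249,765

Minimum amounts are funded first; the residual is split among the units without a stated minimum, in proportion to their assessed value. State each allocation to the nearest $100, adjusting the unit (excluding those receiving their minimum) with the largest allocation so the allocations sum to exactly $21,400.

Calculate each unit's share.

Unit G2: $900 · Unit 2A: $4,200 · Unit 1B: $3,400 · Unit G1: $8,900 · Unit 2B: $2,700 · Unit PH1: $1,300

Fund the minimums — Unit G1 $8,900. Residual $12,500.
Residual split over remaining assessed value 2,442,144: Unit G2 881.56 → $900; Unit 2A 4,269.67 → $4,300; Unit 1B 3,364.40 → $3,400; Unit 2B 2,705.97 → $2,700; Unit PH1 1,278.41 → $1,300.
Rounding difference −$100 applied to Unit 2A → $4,200.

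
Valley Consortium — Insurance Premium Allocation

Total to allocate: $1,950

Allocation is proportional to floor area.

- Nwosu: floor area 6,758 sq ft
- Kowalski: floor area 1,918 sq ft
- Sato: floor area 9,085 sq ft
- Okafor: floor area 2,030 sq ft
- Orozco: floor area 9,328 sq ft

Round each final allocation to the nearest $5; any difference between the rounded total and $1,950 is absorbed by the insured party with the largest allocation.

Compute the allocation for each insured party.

Nwosu: $455 · Kowalski: $130 · Sato: $610 · Okafor: $135 · Orozco: $620

Sum of floor area: 29,119.
Proportional shares: Nwosu 6,758/29,119 × $1,950 = 452.56; Kowalski 1,918/29,119 × $1,950 = 128.44; Sato 9,085/29,119 × $1,950 = 608.39; Okafor 2,030/29,119 × $1,950 = 135.94; Orozco 9,328/29,119 × $1,950 = 624.66.
Rounded to nearest $5: Nwosu $455; Kowalski $130; Sato $610; Okafor $135; Orozco $625. Sum = $1,955.
Difference $1,950 − $1,955 = −$5 applied to largest allocation (Orozco): Orozco becomes $620.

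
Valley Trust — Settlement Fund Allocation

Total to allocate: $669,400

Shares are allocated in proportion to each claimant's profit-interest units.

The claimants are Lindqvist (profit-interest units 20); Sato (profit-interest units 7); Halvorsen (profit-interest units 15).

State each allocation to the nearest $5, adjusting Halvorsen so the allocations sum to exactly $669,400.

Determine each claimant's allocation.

Profit-interest units total: 42.
Proportional shares: Lindqvist 20/42 × $669,400 = 318,761.90; Sato 7/42 × $669,400 = 111,566.67; Halvorsen 15/42 × $669,400 = 239,071.43.
At nearest $5: Lindqvist $318,760; Sato $111,565; Halvorsen $239,070. Sum = $669,395.
Difference $669,400 − $669,395 = +$5 applied to Halvorsen: Halvorsen becomes $239,075.

Lindqvist: $318,760; Sato: $111,565; Halvorsen: $239,075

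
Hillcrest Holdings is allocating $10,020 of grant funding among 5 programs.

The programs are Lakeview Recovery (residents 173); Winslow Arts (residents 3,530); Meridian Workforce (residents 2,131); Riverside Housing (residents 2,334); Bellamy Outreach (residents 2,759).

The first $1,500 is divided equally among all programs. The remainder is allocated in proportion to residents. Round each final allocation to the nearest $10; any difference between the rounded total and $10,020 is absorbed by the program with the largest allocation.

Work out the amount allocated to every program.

Lakeview Recovery: $430 | Winslow Arts: $3,060 | Meridian Workforce: $1,960 | Riverside Housing: $2,120 | Bellamy Outreach: $2,450

Equal tier: $1,500 ÷ 5 = $300 apiece.
Remainder $8,520 by residents (total 10,927): Lakeview Recovery 134.89 → $130; Winslow Arts 2,752.41 → $2,750; Meridian Workforce 1,661.58 → $1,660; Riverside Housing 1,819.87 → $1,820; Bellamy Outreach 2,151.25 → $2,150.
Rounding difference +$10 on remainder applied to Winslow Arts.
Totals: Lakeview Recovery $300 + $130 = $430; Winslow Arts $300 + $2,760 = $3,060; Meridian Workforce $300 + $1,660 = $1,960; Riverside Housing $300 + $1,820 = $2,120; Bellamy Outreach $300 + $2,150 = $2,450.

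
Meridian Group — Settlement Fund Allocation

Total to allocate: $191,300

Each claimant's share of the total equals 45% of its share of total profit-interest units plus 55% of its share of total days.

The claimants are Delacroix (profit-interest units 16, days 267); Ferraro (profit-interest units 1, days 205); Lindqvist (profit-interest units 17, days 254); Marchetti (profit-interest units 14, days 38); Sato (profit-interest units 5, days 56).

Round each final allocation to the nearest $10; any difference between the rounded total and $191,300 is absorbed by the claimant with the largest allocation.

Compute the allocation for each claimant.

Delacroix: $60,240; Ferraro: $27,930; Lindqvist: $60,200; Marchetti: $27,620; Sato: $15,310

Totals — profit-interest units 53, days 820.
Blended shares (45% profit-interest units + 55% days): Delacroix 0.3149; Ferraro 0.1460; Lindqvist 0.3147; Marchetti 0.1444; Sato 0.0800.
Proportional shares: Delacroix 60,246.96; Ferraro 27,928.00; Lindqvist 60,203.16; Marchetti 27,615.25; Sato 15,306.64.
After rounding ($10): Delacroix $60,250; Ferraro $27,930; Lindqvist $60,200; Marchetti $27,620; Sato $15,310. Sum = $191,310.
Difference $191,300 − $191,310 = −$10 applied to largest allocation (Delacroix): Delacroix becomes $60,240.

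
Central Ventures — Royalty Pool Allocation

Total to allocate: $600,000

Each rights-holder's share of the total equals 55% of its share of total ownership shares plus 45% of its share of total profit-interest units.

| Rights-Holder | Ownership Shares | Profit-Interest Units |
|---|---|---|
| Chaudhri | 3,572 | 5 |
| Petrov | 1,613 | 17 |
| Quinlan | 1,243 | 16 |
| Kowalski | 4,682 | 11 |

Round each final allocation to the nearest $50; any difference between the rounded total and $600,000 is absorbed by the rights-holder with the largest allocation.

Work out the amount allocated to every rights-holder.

Totals — ownership shares 11,110, profit-interest units 49.
Blended shares (55% ownership shares + 45% profit-interest units): Chaudhri 0.2228; Petrov 0.2360; Quinlan 0.2085; Kowalski 0.3328.
Unrounded shares: Chaudhri 133,650.03; Petrov 141,584.36; Quinlan 125,084.06; Kowalski 199,681.55.
At nearest $50: Chaudhri $133,650; Petrov $141,600; Quinlan $125,100; Kowalski $199,700. Sum = $600,050.
Difference $600,000 − $600,050 = −$50 applied to largest allocation (Kowalski): Kowalski becomes $199,650.

Chaudhri: $133,650 · Petrov: $141,600 · Quinlan: $125,100 · Kowalski: $199,650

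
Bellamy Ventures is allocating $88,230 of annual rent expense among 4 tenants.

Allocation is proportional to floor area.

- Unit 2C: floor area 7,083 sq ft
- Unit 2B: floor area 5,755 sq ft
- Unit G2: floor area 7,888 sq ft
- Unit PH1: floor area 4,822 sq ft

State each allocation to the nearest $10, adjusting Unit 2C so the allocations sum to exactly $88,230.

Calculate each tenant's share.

Total floor area = 25,548.
Unrounded shares: Unit 2C 7,083/25,548 × $88,230 = 24,461.14; Unit 2B 5,755/25,548 × $88,230 = 19,874.89; Unit G2 7,888/25,548 × $88,230 = 27,241.20; Unit PH1 4,822/25,548 × $88,230 = 16,652.77.
At nearest $10: Unit 2C $24,460; Unit 2B $19,870; Unit G2 $27,240; Unit PH1 $16,650. Sum = $88,220.
Difference $88,230 − $88,220 = +$10 applied to Unit 2C: Unit 2C becomes $24,470.

Unit 2C: $24,470 | Unit 2B: $19,870 | Unit G2: $27,240 | Unit PH1: $16,650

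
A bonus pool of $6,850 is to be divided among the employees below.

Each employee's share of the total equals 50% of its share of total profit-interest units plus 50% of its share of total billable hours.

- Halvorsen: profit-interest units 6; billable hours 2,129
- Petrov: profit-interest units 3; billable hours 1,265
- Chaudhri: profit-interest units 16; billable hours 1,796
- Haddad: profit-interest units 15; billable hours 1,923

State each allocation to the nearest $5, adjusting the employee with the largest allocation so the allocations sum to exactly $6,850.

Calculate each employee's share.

Totals — profit-interest units 40, billable hours 7,113.
Combined weights (50% profit-interest units + 50% billable hours): Halvorsen 0.2247; Petrov 0.1264; Chaudhri 0.3262; Haddad 0.3227.
Pro-rata amounts: Halvorsen 1,538.89; Petrov 865.99; Chaudhri 2,234.80; Haddad 2,210.32.
At nearest $5: Halvorsen $1,540; Petrov $865; Chaudhri $2,235; Haddad $2,210. Sum = $6,850.
Rounded total matches; no reconciliation needed.

Halvorsen: $1,540 · Petrov: $865 · Chaudhri: $2,235 · Haddad: $2,210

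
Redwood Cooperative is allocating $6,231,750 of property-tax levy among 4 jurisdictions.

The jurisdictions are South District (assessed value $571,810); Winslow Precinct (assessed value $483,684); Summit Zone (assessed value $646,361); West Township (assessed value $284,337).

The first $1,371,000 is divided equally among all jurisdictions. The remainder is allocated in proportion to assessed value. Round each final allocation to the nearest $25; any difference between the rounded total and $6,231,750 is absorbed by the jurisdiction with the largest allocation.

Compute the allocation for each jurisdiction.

South District: $1,742,125 | Winslow Precinct: $1,526,450 | Summit Zone: $1,924,575 | West Township: $1,038,600

$1,371,000 shared equally gives $342,750 per jurisdiction.
Remainder $4,860,750 by assessed value (total 1,986,192): South District 1,399,374.01 → $1,399,375; Winslow Precinct 1,183,705.81 → $1,183,700; Summit Zone 1,581,820.50 → $1,581,825; West Township 695,849.68 → $695,850.
Totals: South District $342,750 + $1,399,375 = $1,742,125; Winslow Precinct $342,750 + $1,183,700 = $1,526,450; Summit Zone $342,750 + $1,581,825 = $1,924,575; West Township $342,750 + $695,850 = $1,038,600.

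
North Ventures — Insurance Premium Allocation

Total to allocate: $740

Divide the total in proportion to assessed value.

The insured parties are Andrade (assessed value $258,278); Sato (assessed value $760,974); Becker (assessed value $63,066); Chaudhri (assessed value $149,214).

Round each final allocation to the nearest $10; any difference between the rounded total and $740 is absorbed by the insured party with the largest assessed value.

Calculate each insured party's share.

Andrade: $160 | Sato: $450 | Becker: $40 | Chaudhri: $90

Sum of assessed value: 1,231,532.
Unrounded shares: Andrade 258,278/1,231,532 × $740 = 155.19; Sato 760,974/1,231,532 × $740 = 457.25; Becker 63,066/1,231,532 × $740 = 37.89; Chaudhri 149,214/1,231,532 × $740 = 89.66.
Rounded to nearest $10: Andrade $160; Sato $460; Becker $40; Chaudhri $90. Sum = $750.
Difference $740 − $750 = −$10 applied to largest assessed value (Sato): Sato becomes $450.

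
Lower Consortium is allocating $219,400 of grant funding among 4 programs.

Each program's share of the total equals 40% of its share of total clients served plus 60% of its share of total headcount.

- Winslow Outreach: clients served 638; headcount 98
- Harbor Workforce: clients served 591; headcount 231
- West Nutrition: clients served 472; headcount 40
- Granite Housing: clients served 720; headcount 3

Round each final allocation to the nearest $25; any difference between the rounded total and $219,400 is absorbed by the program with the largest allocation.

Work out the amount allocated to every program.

Totals — clients served 2,421, headcount 372.
Combined weights (40% clients served + 60% headcount): Winslow Outreach 0.2635; Harbor Workforce 0.4702; West Nutrition 0.1425; Granite Housing 0.1238.
Unrounded shares: Winslow Outreach 57,806.53; Harbor Workforce 103,167.64; West Nutrition 31,264.60; Granite Housing 27,161.24.
At nearest $25: Winslow Outreach $57,800; Harbor Workforce $103,175; West Nutrition $31,275; Granite Housing $27,150. Sum = $219,400.
Sum already equals the total — no adjustment.

Winslow Outreach: $57,800 | Harbor Workforce: $103,175 | West Nutrition: $31,275 | Granite Housing: $27,150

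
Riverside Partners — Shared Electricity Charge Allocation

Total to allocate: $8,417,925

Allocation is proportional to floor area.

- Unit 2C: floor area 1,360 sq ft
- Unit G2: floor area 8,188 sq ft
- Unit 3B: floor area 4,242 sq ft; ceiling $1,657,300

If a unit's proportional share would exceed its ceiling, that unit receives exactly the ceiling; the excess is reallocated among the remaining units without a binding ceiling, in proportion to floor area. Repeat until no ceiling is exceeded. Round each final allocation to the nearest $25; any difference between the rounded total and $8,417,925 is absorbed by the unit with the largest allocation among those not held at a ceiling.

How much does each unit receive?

Unit 2C: $962,975 | Unit G2: $5,797,650 | Unit 3B: $1,657,300

Sum of floor area: 13,790.
Pro-rata shares before constraints: Unit 2C 830,194.20; Unit G2 4,998,257.43; Unit 3B 2,589,473.38.
Capped: Unit 3B ($1,657,300); balance $6,760,625 reallocated over remaining floor area 9,548.
Remaining shares: Unit 2C 962,971.30 → $962,975; Unit G2 5,797,653.70 → $5,797,650.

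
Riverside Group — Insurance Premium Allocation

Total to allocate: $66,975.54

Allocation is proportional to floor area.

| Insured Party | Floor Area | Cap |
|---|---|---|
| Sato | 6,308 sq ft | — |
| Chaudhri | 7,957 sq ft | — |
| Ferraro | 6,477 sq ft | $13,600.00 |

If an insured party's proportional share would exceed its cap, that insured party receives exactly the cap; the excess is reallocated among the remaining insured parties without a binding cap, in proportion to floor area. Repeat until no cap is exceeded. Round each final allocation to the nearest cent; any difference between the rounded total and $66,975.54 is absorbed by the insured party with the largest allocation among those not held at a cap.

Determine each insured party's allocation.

Sato: $23,602.73 | Chaudhri: $29,772.81 | Ferraro: $13,600.00

Total floor area = 20,742.
Unconstrained shares: Sato 20,368.4170; Chaudhri 25,693.0080; Ferraro 20,914.11496.
Held at cap: Ferraro ($13,600.00); remaining pool $53,375.54 reallocated over remaining floor area 14,265.
Redistributed shares: Sato 23,602.7274 → $23,602.73; Chaudhri 29,772.8126 → $29,772.81.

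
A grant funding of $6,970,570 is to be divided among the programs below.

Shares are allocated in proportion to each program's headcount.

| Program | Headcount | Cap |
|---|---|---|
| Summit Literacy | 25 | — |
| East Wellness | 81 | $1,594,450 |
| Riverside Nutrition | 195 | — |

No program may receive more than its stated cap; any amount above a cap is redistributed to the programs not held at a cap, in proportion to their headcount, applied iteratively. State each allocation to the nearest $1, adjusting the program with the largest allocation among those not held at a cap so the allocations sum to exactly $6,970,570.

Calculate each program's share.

Sum of headcount: 301.
Proportional shares (ignoring caps): Summit Literacy 578,951.00; East Wellness 1,875,801.23; Riverside Nutrition 4,515,817.77.
Cap binds for East Wellness ($1,594,450); balance $5,376,120 reallocated over remaining headcount 220.
Remaining shares: Summit Literacy 610,922.73 → $610,923; Riverside Nutrition 4,765,197.27 → $4,765,197.

Summit Literacy: $610,923 · East Wellness: $1,594,450 · Riverside Nutrition: $4,765,197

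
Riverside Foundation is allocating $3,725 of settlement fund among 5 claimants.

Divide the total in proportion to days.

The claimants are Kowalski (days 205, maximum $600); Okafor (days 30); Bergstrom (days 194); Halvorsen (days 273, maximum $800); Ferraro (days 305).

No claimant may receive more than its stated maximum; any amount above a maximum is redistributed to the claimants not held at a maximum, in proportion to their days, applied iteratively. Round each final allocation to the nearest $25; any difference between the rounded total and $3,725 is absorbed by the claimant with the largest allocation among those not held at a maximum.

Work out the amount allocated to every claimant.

Kowalski: $600; Okafor: $125; Bergstrom: $850; Halvorsen: $800; Ferraro: $1,350

Days total: 1,007.
Proportional shares (ignoring caps): Kowalski 758.32; Okafor 110.97; Bergstrom 717.63; Halvorsen 1,009.86; Ferraro 1,128.23.
Capped: Kowalski ($600), Halvorsen ($800); balance $2,325 reallocated over remaining days 529.
Remaining shares: Okafor 131.85 → $125; Bergstrom 852.65 → $850; Ferraro 1,340.50 → $1,350.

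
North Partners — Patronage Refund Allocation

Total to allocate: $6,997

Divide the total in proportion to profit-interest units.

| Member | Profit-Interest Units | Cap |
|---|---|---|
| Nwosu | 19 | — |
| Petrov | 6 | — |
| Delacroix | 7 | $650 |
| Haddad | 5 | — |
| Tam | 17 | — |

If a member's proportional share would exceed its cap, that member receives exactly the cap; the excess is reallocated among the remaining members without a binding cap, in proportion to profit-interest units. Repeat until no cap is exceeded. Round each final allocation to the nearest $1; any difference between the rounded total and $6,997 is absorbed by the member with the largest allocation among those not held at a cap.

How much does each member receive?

Sum of profit-interest units: 54.
Pro-rata shares before constraints: Nwosu 2,461.91; Petrov 777.44; Delacroix 907.02; Haddad 647.87; Tam 2,202.76.
Cap binds for Delacroix ($650); residual $6,347 reallocated over remaining profit-interest units 47.
Redistributed shares: Nwosu 2,565.81 → $2,566; Petrov 810.26 → $810; Haddad 675.21 → $675; Tam 2,295.72 → $2,296.

Nwosu: $2,566; Petrov: $810; Delacroix: $650; Haddad: $675; Tam: $2,296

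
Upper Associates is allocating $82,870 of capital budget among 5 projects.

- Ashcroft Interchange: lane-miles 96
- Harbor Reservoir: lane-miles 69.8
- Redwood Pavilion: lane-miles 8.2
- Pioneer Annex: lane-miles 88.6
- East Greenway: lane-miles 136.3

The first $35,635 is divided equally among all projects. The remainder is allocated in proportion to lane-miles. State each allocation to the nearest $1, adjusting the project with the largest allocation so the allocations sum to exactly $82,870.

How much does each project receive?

Ashcroft Interchange: $18,495 · Harbor Reservoir: $15,392 · Redwood Pavilion: $8,098 · Pioneer Annex: $17,618 · East Greenway: $23,267

First tranche $35,635 split equally: $7,127 each.
Remainder $47,235 by lane-miles (total 398.9): Ashcroft Interchange 11,367.66 → $11,368; Harbor Reservoir 8,265.24 → $8,265; Redwood Pavilion 970.99 → $971; Pioneer Annex 10,491.40 → $10,491; East Greenway 16,139.71 → $16,140.
Totals: Ashcroft Interchange $7,127 + $11,368 = $18,495; Harbor Reservoir $7,127 + $8,265 = $15,392; Redwood Pavilion $7,127 + $971 = $8,098; Pioneer Annex $7,127 + $10,491 = $17,618; East Greenway $7,127 + $16,140 = $23,267.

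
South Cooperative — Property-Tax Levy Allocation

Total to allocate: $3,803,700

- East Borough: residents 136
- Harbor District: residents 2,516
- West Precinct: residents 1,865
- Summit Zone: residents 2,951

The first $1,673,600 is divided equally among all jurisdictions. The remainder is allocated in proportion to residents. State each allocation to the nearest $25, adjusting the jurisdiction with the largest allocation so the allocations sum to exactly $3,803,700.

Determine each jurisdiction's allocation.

East Borough: $457,200 | Harbor District: $1,136,050 | West Precinct: $950,350 | Summit Zone: $1,260,100

First tranche $1,673,600 split equally: $418,400 each.
Remainder $2,130,100 by residents (total 7,468): East Borough 38,791.32 → $38,800; Harbor District 717,639.48 → $717,650; West Precinct 531,954.54 → $531,950; Summit Zone 841,714.66 → $841,725.
Rounding difference −$25 on remainder applied to Summit Zone.
Totals: East Borough $418,400 + $38,800 = $457,200; Harbor District $418,400 + $717,650 = $1,136,050; West Precinct $418,400 + $531,950 = $950,350; Summit Zone $418,400 + $841,700 = $1,260,100.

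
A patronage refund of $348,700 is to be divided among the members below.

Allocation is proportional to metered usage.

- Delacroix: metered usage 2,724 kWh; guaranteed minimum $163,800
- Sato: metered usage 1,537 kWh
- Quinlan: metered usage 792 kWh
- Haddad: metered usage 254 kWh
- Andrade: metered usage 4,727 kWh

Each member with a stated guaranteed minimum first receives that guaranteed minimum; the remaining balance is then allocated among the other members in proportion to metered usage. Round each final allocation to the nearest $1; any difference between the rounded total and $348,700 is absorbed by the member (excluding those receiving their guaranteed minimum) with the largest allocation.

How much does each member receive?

Fund the minimums — Delacroix $163,800. Balance $184,900.
Balance split over remaining metered usage 7,310: Sato 38,877.06 → $38,877; Quinlan 20,032.94 → $20,033; Haddad 6,424.71 → $6,425; Andrade 119,565.29 → $119,565.

Delacroix: $163,800; Sato: $38,877; Quinlan: $20,033; Haddad: $6,425; Andrade: $119,565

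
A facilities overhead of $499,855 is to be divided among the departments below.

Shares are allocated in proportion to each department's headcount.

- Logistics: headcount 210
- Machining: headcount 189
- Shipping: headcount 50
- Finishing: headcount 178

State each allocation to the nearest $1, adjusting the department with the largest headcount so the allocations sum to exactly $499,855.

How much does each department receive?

Logistics: $167,415; Machining: $150,674; Shipping: $39,861; Finishing: $141,905

Headcount total: 627.
Pro-rata amounts: Logistics 210/627 × $499,855 = 167,415.55; Machining 189/627 × $499,855 = 150,674.00; Shipping 50/627 × $499,855 = 39,860.85; Finishing 178/627 × $499,855 = 141,904.61.
At nearest $1: Logistics $167,416; Machining $150,674; Shipping $39,861; Finishing $141,905. Sum = $499,856.
Difference $499,855 − $499,856 = −$1 applied to largest headcount (Logistics): Logistics becomes $167,415.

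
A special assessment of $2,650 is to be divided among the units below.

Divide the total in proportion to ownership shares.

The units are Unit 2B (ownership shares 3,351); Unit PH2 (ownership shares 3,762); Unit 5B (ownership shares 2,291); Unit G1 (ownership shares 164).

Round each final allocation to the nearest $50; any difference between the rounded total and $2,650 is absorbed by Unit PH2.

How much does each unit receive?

Unit 2B: $950; Unit PH2: $1,000; Unit 5B: $650; Unit G1: $50

Total ownership shares = 9,568.
Unrounded shares: Unit 2B 3,351/9,568 × $2,650 = 928.11; Unit PH2 3,762/9,568 × $2,650 = 1,041.94; Unit 5B 2,291/9,568 × $2,650 = 634.53; Unit G1 164/9,568 × $2,650 = 45.42.
After rounding ($50): Unit 2B $950; Unit PH2 $1,050; Unit 5B $650; Unit G1 $50. Sum = $2,700.
Difference $2,650 − $2,700 = −$50 applied to Unit PH2: Unit PH2 becomes $1,000.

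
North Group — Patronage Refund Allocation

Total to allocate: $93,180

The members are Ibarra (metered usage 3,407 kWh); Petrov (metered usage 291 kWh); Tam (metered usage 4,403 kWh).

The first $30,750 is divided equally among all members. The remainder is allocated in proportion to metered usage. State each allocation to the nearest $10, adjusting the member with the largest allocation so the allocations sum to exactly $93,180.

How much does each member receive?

Ibarra: $36,510 | Petrov: $12,490 | Tam: $44,180

First tranche $30,750 split equally: $10,250 each.
Remainder $62,430 by metered usage (total 8,101): Ibarra 26,255.90 → $26,260; Petrov 2,242.58 → $2,240; Tam 33,931.53 → $33,930.
Totals: Ibarra $10,250 + $26,260 = $36,510; Petrov $10,250 + $2,240 = $12,490; Tam $10,250 + $33,930 = $44,180.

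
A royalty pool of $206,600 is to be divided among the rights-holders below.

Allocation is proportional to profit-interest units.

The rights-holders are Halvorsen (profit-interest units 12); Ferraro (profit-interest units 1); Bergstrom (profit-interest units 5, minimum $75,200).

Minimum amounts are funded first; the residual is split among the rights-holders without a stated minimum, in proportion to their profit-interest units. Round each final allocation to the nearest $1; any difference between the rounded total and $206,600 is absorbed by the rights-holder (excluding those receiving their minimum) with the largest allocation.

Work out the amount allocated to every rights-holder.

Halvorsen: $121,292; Ferraro: $10,108; Bergstrom: $75,200

Fund the minimums — Bergstrom $75,200. Balance $131,400.
Balance split over remaining profit-interest units 13: Halvorsen 121,292.31 → $121,292; Ferraro 10,107.69 → $10,108.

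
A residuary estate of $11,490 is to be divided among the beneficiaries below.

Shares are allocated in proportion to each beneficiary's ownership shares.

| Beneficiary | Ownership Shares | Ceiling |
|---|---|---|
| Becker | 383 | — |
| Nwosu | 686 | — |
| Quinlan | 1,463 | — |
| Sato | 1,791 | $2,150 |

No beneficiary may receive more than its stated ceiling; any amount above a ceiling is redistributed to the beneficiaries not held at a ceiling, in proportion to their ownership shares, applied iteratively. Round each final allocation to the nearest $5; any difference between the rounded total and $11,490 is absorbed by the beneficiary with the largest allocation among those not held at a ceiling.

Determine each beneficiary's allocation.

Becker: $1,415 · Nwosu: $2,530 · Quinlan: $5,395 · Sato: $2,150

Sum of ownership shares: 4,323.
Pro-rata shares before constraints: Becker 1,017.97; Nwosu 1,823.30; Quinlan 3,888.47; Sato 4,760.26.
Capped: Sato ($2,150); remaining pool $9,340 reallocated over remaining ownership shares 2,532.
Redistributed shares: Becker 1,412.80 → $1,415; Nwosu 2,530.51 → $2,530; Quinlan 5,396.69 → $5,395.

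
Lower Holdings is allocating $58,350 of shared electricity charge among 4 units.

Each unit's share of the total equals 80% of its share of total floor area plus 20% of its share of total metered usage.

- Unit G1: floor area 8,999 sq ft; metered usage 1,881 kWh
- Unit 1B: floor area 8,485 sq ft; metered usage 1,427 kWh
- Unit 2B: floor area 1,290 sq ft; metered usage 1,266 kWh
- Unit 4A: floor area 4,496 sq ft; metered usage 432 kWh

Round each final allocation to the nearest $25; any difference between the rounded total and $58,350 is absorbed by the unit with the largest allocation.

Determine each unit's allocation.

Unit G1: $22,425; Unit 1B: $20,350; Unit 2B: $5,550; Unit 4A: $10,025

Totals — floor area 23,270, metered usage 5,006.
Combined weights (80% floor area + 20% metered usage): Unit G1 0.3845; Unit 1B 0.3487; Unit 2B 0.0949; Unit 4A 0.1718.
Raw shares: Unit G1 22,437.13; Unit 1B 20,347.67; Unit 2B 5,539.06; Unit 4A 10,026.13.
After rounding ($25): Unit G1 $22,425; Unit 1B $20,350; Unit 2B $5,550; Unit 4A $10,025. Sum = $58,350.
Sum already equals the total — no adjustment.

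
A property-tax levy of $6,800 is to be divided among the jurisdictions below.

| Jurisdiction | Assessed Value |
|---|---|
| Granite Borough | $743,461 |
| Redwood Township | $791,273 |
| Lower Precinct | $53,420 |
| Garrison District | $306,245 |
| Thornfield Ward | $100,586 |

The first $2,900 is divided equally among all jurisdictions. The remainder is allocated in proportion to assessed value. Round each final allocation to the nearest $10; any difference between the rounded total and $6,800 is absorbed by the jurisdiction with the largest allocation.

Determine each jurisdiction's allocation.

Granite Borough: $2,030 · Redwood Township: $2,130 · Lower Precinct: $680 · Garrison District: $1,180 · Thornfield Ward: $780

First tranche $2,900 split equally: $580 each.
Remainder $3,900 by assessed value (total 1,994,985): Granite Borough 1,453.39 → $1,450; Redwood Township 1,546.86 → $1,550; Lower Precinct 104.43 → $100; Garrison District 598.68 → $600; Thornfield Ward 196.64 → $200.
Totals: Granite Borough $580 + $1,450 = $2,030; Redwood Township $580 + $1,550 = $2,130; Lower Precinct $580 + $100 = $680; Garrison District $580 + $600 = $1,180; Thornfield Ward $580 + $200 = $780.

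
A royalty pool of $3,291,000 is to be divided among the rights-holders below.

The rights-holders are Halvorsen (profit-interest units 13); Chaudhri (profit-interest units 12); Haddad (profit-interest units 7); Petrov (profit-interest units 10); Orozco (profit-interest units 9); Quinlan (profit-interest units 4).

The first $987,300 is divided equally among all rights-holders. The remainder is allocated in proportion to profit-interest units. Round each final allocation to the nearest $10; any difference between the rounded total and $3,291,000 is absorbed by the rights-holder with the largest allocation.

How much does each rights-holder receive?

Halvorsen: $709,060 | Chaudhri: $667,180 | Haddad: $457,750 | Petrov: $583,400 | Orozco: $541,520 | Quinlan: $332,090

$987,300 shared equally gives $164,550 per rights-holder.
Remainder $2,303,700 by profit-interest units (total 55): Halvorsen 544,510.91 → $544,510; Chaudhri 502,625.45 → $502,630; Haddad 293,198.18 → $293,200; Petrov 418,854.55 → $418,850; Orozco 376,969.09 → $376,970; Quinlan 167,541.82 → $167,540.
Totals: Halvorsen $164,550 + $544,510 = $709,060; Chaudhri $164,550 + $502,630 = $667,180; Haddad $164,550 + $293,200 = $457,750; Petrov $164,550 + $418,850 = $583,400; Orozco $164,550 + $376,970 = $541,520; Quinlan $164,550 + $167,540 = $332,090.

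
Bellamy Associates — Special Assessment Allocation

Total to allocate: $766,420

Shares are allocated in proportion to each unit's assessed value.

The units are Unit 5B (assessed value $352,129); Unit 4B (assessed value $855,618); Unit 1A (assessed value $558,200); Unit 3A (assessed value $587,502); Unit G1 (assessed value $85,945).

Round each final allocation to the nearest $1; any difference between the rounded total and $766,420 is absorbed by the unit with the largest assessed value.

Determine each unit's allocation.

Combined assessed value = 2,439,394.
Pro-rata amounts: Unit 5B 352,129/2,439,394 × $766,420 = 110,633.505; Unit 4B 855,618/2,439,394 × $766,420 = 268,821.99; Unit 1A 558,200/2,439,394 × $766,420 = 175,377.84; Unit 3A 587,502/2,439,394 × $766,420 = 184,584.07; Unit G1 85,945/2,439,394 × $766,420 = 27,002.59.
Rounded to nearest $1: Unit 5B $110,634; Unit 4B $268,822; Unit 1A $175,378; Unit 3A $184,584; Unit G1 $27,003. Sum = $766,421.
Difference $766,420 − $766,421 = −$1 applied to largest assessed value (Unit 4B): Unit 4B becomes $268,821.

Unit 5B: $110,634 · Unit 4B: $268,821 · Unit 1A: $175,378 · Unit 3A: $184,584 · Unit G1: $27,003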